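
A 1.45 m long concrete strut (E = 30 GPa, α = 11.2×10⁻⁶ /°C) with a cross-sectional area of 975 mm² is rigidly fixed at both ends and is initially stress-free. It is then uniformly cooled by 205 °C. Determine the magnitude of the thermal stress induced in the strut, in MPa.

σ ≈ 68.9 MPa (tensile)

Because both ends are immovable the net strain is zero, and the suppressed thermal strain is αΔT = 11.2×10⁻⁶ × 205 = 2296×10⁻⁶.
The stress required to suppress this strain is σ = Eε = 30×10³ × 2296×10⁻⁶ = 68.88 MPa, tensile since the strut is trying to contract.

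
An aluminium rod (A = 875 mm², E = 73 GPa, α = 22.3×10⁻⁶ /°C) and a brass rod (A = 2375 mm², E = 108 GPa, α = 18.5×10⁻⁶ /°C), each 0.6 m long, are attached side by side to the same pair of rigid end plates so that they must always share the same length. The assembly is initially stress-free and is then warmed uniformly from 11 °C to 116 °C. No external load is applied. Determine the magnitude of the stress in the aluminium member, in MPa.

Equilibrium of a rigid end plate with no external load gives equal and opposite internal forces ±P in the two members. Since α_{aluminium} > α_{brass}, heating drives the aluminium into compression and the brass into tension.
Setting the final lengths equal and cancelling L: (α₁ − α₂)ΔT = P/(A₁E₁) + P/(A₂E₂).
|α₁ − α₂|·ΔT = 3.8×10⁻⁶ × 105 = 0.000399.
1/(A₁E₁) + 1/(A₂E₂) = 1/(875×73×10³) + 1/(2375×108×10³) = 1.955×10⁻⁸ N⁻¹.
P = 0.000399 / 1.955×10⁻⁸ = 20400 N = 20.4 kN.
σ_{aluminium} = P/A₁ = 20400/875 = 23.32 MPa, compressive.

σ ≈ 23.3 MPa (compressive)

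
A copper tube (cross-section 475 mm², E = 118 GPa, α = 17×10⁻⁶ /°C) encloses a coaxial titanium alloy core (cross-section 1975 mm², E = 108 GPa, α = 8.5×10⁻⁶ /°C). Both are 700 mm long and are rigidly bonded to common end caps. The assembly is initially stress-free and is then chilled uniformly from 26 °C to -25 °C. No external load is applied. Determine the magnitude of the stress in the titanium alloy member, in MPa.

σ ≈ 9.74 MPa (compressive)

Both members must finish at the same length. With the larger α, the copper tends to over-contract; the plates restrain it, putting the copper in tension and the titanium alloy in compression. With no external load the two internal forces are equal and opposite, magnitude P.
Equating the net (thermal + elastic) strains gives |α₁ − α₂|·ΔT = P·[1/(A₁E₁) + 1/(A₂E₂)].
|α₁ − α₂|·ΔT = 8.5×10⁻⁶ × 51 = 0.0004335.
1/(A₁E₁) + 1/(A₂E₂) = 1/(475×118×10³) + 1/(1975×108×10³) = 2.253×10⁻⁸ N⁻¹.
So P = 0.0004335 / 2.253×10⁻⁸ = 19.24 kN.
σ_{titanium alloy} = P/A₂ = 19240/1975 = 9.743 MPa, compressive.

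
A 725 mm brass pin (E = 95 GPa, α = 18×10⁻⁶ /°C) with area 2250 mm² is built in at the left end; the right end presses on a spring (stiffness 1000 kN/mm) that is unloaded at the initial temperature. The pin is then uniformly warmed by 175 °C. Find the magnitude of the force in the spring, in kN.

P ≈ 520 kN

The unrestrained thermal change is αΔT L = 18×10⁻⁶ × 175 × 725 = 2.284 mm.
With a force P in the spring, the elastic change of the pin is PL/(AE) and that of the spring is P/k; compatibility requires their sum to equal δ_free.
P [ L/(AE) + 1/k ] = δ_free → P [ 725/(2250×95×10³) + 1/(1000×10³) ] = 2.284.
P = 2.284 / 4.392×10⁻⁶ = 520000 N.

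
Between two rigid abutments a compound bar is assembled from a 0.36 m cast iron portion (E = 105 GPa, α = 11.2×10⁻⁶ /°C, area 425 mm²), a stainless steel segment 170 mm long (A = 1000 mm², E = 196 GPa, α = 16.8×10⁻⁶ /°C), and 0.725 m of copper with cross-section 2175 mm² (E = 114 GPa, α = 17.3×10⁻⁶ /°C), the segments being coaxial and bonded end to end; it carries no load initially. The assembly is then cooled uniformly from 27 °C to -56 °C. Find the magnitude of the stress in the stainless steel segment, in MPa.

σ ≈ 136 MPa (tensile)

Free thermal contraction of the whole bar: Σ αᵢΔT Lᵢ = 11.2×10⁻⁶×83×360 + 16.8×10⁻⁶×83×170 + 17.3×10⁻⁶×83×725 = 1.613 mm.
The rigid supports impose zero overall length change; the single axial force P common to all segments must satisfy P Σ Lᵢ/(AᵢEᵢ) = δ_free.
Σ Lᵢ/(AᵢEᵢ) = 360/(425×105×10³) + 170/(1000×196×10³) + 725/(2175×114×10³) = 1.186×10⁻⁵ mm/N.
Hence P = δ_free / Σ(L/AE) = 1.613/1.186×10⁻⁵ = 136 kN (tensile).
σ_{stainless steel} = P / A = 136000 / 1000 = 136 MPa.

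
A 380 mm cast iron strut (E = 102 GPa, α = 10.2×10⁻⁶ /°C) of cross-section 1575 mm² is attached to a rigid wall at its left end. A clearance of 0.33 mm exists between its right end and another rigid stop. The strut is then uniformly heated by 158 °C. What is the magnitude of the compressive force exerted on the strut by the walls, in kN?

P ≈ 119 kN

Unrestrained expansion: δ_free = αΔT L = 10.2×10⁻⁶ × 158 × 380 = 0.6124 mm.
This exceeds the 0.33 mm gap, so the wall pushes back. The portion of expansion that must be recovered elastically is δ_free − gap = 0.6124 − 0.33 = 0.2824 mm.
Compatibility: PL/(AE) = 0.2824 mm, so σ = P/A = E × (0.2824/380) = 75.8 MPa.
Force on the wall = σA = 75.8 × 1575 mm² = 119.4 kN.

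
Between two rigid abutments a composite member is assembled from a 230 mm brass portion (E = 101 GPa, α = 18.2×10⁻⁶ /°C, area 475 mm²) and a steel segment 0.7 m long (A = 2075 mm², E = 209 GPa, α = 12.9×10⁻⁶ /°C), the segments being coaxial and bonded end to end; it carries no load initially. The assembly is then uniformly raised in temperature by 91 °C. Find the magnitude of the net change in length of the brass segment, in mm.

Free thermal expansion of the whole bar: Σ αᵢΔT Lᵢ = 18.2×10⁻⁶×91×230 + 12.9×10⁻⁶×91×700 = 1.203 mm.
The walls prevent any net length change, so an axial force P (same in every segment) develops. Compatibility: P · Σ Lᵢ/(AᵢEᵢ) = δ_free.
The series flexibility is Σ Lᵢ/(AᵢEᵢ) = 230/(475×101×10³) + 700/(2075×209×10³) = 6.408×10⁻⁶ mm/N.
Hence P = δ_free / Σ(L/AE) = 1.203/6.408×10⁻⁶ = 187.7 kN (compressive).
For the brass segment, free thermal change = 18.2×10⁻⁶×91×230 = 0.3809 mm and elastic change from P = 187700×230/(475×101×10³) = 0.8997 mm; these oppose, so the net change is 0.519 mm (segment shortens).

|ΔL| ≈ 0.519 mm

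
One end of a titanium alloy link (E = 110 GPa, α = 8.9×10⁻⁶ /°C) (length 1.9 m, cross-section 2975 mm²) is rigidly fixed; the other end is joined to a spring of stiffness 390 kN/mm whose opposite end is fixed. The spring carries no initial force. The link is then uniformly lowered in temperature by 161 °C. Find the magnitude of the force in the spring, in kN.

Free thermal contraction: δ_free = αΔT L = 8.9×10⁻⁶ × 161 × 1900 = 2.723 mm.
With a force P in the spring, the elastic change of the link is PL/(AE) and that of the spring is P/k; compatibility requires their sum to equal δ_free.
So P = δ_free / [L/(AE) + 1/k] = 2.723 / [ 1900/(2975×110×10³) + 1/(390×10³) ].
P = 2.723 / 8.37×10⁻⁶ = 325300 N.

P ≈ 325 kN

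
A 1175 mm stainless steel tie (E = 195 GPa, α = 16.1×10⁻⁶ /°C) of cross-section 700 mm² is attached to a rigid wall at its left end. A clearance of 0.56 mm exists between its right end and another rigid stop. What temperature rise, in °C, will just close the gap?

Contact occurs when the free expansion equals the gap: αΔT L = 0.56 mm.
So ΔT = g/(αL) = 0.56/(16.1×10⁻⁶ × 1175) = 29.6 °C.

ΔT ≈ 29.6 °C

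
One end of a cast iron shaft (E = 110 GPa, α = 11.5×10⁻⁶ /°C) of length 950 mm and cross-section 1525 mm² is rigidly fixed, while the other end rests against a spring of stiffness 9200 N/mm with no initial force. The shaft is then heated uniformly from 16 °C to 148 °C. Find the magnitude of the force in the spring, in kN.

If the spring were absent the shaft would lengthen by αΔT L = 11.5×10⁻⁶ × 132 × 950 = 1.442 mm.
Let P be the compressive force at the spring. The shaft shortens elastically by PL/(AE) and the spring compresses by P/k; together these equal δ_free.
P [ L/(AE) + 1/k ] = δ_free → P [ 950/(1525×110×10³) + 1/(9200) ] = 1.442.
P = 1.442 / 0.0001144 = 12610 N.

P ≈ 12.6 kN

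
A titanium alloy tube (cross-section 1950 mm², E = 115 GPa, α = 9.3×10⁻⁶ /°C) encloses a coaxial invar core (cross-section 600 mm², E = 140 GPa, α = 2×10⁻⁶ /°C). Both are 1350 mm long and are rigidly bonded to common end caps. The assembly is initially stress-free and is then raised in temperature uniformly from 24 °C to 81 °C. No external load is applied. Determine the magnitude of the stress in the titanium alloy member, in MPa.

Both members must finish at the same length. With the larger α, the titanium alloy tends to over-expand; the plates restrain it, putting the titanium alloy in compression and the invar in tension. With no external load the two internal forces are equal and opposite, magnitude P.
Setting the final lengths equal and cancelling L: (α₁ − α₂)ΔT = P/(A₁E₁) + P/(A₂E₂).
|α₁ − α₂|·ΔT = 7.3×10⁻⁶ × 57 = 0.0004161.
1/(A₁E₁) + 1/(A₂E₂) = 1/(1950×115×10³) + 1/(600×140×10³) = 1.636×10⁻⁸ N⁻¹.
So P = 0.0004161 / 1.636×10⁻⁸ = 25.43 kN.
σ_{titanium alloy} = P/A₁ = 25430/1950 = 13.04 MPa, compressive.

σ ≈ 13 MPa (compressive)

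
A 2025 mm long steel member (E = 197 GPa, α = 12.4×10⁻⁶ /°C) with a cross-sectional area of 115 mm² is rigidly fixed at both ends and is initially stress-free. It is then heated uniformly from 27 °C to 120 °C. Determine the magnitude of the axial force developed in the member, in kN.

Full restraint means ε = 0, so the stress is σ = EαΔT = 197×10³ × 12.4×10⁻⁶ × 93 = 227.2 MPa.
P = AEαΔT = 115 × 197×10³ × 12.4×10⁻⁶ × 93 = 26.13 kN (compressive).

P ≈ 26.1 kN (compressive)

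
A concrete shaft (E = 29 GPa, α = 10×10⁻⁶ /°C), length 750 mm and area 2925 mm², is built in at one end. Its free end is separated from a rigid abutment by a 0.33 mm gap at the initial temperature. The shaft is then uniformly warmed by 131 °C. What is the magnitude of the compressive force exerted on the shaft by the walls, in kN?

If the wall were absent the shaft would grow by αΔT L = 10×10⁻⁶ × 131 × 750 = 0.9825 mm.
The gap closes (δ_free > 0.33 mm) and the wall then resists a further 0.9825 − 0.33 = 0.6525 mm of expansion.
That suppressed elongation corresponds to σ = E·Δ/L = 29×10³ × 0.6525/750 = 25.23 MPa.
Force on the wall = σA = 25.23 × 2925 mm² = 73.8 kN.

P ≈ 73.8 kN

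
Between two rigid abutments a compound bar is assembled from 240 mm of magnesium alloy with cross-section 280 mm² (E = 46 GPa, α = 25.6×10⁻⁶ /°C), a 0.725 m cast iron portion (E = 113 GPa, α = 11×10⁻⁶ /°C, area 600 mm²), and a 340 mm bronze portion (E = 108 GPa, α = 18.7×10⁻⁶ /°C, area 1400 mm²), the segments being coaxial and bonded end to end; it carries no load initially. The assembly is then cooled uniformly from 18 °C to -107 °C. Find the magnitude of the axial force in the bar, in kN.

With the walls removed the bar would change length by δ_free = Σ αᵢΔT Lᵢ = 25.6×10⁻⁶×125×240 + 11×10⁻⁶×125×725 + 18.7×10⁻⁶×125×340 = 2.56 mm.
The walls prevent any net length change, so an axial force P (same in every segment) develops. Compatibility: P · Σ Lᵢ/(AᵢEᵢ) = δ_free.
The series flexibility is Σ Lᵢ/(AᵢEᵢ) = 240/(280×46×10³) + 725/(600×113×10³) + 340/(1400×108×10³) = 3.158×10⁻⁵ mm/N.
So P = 2.56 / 3.158×10⁻⁵ = 81.06 kN, tensile.

P ≈ 81.1 kN (tensile)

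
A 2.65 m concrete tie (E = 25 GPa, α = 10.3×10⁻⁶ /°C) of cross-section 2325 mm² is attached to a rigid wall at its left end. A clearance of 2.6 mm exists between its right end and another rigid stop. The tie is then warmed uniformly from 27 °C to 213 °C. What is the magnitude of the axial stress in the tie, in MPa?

If the wall were absent the tie would grow by αΔT L = 10.3×10⁻⁶ × 186 × 2650 = 5.077 mm.
The gap closes (δ_free > 2.6 mm) and the wall then resists a further 5.077 − 2.6 = 2.477 mm of expansion.
So σ = E(δ_free − g)/L = 25×10³ × 2.477/2650 = 23.37 MPa.

σ ≈ 23.4 MPa (compressive)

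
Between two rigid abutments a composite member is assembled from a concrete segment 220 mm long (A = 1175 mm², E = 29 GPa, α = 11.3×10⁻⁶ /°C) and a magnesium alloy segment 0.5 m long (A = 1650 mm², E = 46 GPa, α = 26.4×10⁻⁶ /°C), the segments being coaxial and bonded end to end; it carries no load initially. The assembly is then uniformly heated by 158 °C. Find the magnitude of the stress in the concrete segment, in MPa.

σ ≈ 162 MPa (compressive)

If the supports were absent, the total length change would be Σ αᵢΔT Lᵢ = 11.3×10⁻⁶×158×220 + 26.4×10⁻⁶×158×500 = 2.478 mm.
The rigid supports impose zero overall length change; the single axial force P common to all segments must satisfy P Σ Lᵢ/(AᵢEᵢ) = δ_free.
The series flexibility is Σ Lᵢ/(AᵢEᵢ) = 220/(1175×29×10³) + 500/(1650×46×10³) = 1.304×10⁻⁵ mm/N.
So P = 2.478 / 1.304×10⁻⁵ = 190 kN, compressive.
σ_{concrete} = P / A = 190000 / 1175 = 161.7 MPa.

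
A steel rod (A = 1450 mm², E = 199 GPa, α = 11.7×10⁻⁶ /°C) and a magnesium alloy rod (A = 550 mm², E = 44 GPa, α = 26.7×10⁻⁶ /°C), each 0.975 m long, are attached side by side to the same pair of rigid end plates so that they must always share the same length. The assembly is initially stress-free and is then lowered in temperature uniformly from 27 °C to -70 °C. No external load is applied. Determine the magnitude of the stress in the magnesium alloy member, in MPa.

σ ≈ 59.1 MPa (tensile)

Equilibrium of a rigid end plate with no external load gives equal and opposite internal forces ±P in the two members. Since α_{magnesium alloy} > α_{steel}, cooling drives the magnesium alloy into tension and the steel into compression.
Setting the final lengths equal and cancelling L: (α₁ − α₂)ΔT = P/(A₁E₁) + P/(A₂E₂).
|α₁ − α₂|·ΔT = 15×10⁻⁶ × 97 = 0.001455.
1/(A₁E₁) + 1/(A₂E₂) = 1/(1450×199×10³) + 1/(550×44×10³) = 4.479×10⁻⁸ N⁻¹.
P = 0.001455 / 4.479×10⁻⁸ = 32490 N = 32.49 kN.
σ_{magnesium alloy} = P/A₂ = 32490/550 = 59.07 MPa, tensile.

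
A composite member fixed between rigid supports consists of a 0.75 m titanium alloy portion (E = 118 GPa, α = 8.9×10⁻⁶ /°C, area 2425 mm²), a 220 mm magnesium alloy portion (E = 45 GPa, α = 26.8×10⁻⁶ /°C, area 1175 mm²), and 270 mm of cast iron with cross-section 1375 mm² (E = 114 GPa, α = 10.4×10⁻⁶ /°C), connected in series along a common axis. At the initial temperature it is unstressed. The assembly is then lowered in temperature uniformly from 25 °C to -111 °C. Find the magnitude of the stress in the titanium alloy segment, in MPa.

σ ≈ 101 MPa (tensile)

Free thermal contraction of the whole bar: Σ αᵢΔT Lᵢ = 8.9×10⁻⁶×136×750 + 26.8×10⁻⁶×136×220 + 10.4×10⁻⁶×136×270 = 2.092 mm.
The rigid supports impose zero overall length change; the single axial force P common to all segments must satisfy P Σ Lᵢ/(AᵢEᵢ) = δ_free.
The series flexibility is Σ Lᵢ/(AᵢEᵢ) = 750/(2425×118×10³) + 220/(1175×45×10³) + 270/(1375×114×10³) = 8.504×10⁻⁶ mm/N.
Hence P = δ_free / Σ(L/AE) = 2.092/8.504×10⁻⁶ = 245.9 kN (tensile).
σ_{titanium alloy} = P / A = 245900 / 2425 = 101.4 MPa.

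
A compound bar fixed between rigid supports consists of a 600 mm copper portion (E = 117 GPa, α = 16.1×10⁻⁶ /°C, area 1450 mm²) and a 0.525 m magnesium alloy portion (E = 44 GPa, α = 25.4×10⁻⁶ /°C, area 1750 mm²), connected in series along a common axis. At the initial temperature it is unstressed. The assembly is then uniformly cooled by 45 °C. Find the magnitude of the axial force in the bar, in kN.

P ≈ 99.9 kN (tensile)

With the walls removed the bar would change length by δ_free = Σ αᵢΔT Lᵢ = 16.1×10⁻⁶×45×600 + 25.4×10⁻⁶×45×525 = 1.035 mm.
The rigid supports impose zero overall length change; the single axial force P common to all segments must satisfy P Σ Lᵢ/(AᵢEᵢ) = δ_free.
The series flexibility is Σ Lᵢ/(AᵢEᵢ) = 600/(1450×117×10³) + 525/(1750×44×10³) = 1.035×10⁻⁵ mm/N.
Hence P = δ_free / Σ(L/AE) = 1.035/1.035×10⁻⁵ = 99.93 kN (tensile).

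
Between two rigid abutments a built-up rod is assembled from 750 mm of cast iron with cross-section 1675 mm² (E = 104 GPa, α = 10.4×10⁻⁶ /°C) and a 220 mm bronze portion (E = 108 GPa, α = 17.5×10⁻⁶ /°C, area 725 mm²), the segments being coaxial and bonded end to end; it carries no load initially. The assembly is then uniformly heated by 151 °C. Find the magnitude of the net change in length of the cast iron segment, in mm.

If the supports were absent, the total length change would be Σ αᵢΔT Lᵢ = 10.4×10⁻⁶×151×750 + 17.5×10⁻⁶×151×220 = 1.759 mm.
The rigid supports impose zero overall length change; the single axial force P common to all segments must satisfy P Σ Lᵢ/(AᵢEᵢ) = δ_free.
Σ Lᵢ/(AᵢEᵢ) = 750/(1675×104×10³) + 220/(725×108×10³) = 7.115×10⁻⁶ mm/N.
Hence P = δ_free / Σ(L/AE) = 1.759/7.115×10⁻⁶ = 247.2 kN (compressive).
For the cast iron segment, free thermal change = 10.4×10⁻⁶×151×750 = 1.178 mm and elastic change from P = 247200×750/(1675×104×10³) = 1.064 mm; these oppose, so the net change is 0.113 mm (segment lengthens).

|ΔL| ≈ 0.113 mm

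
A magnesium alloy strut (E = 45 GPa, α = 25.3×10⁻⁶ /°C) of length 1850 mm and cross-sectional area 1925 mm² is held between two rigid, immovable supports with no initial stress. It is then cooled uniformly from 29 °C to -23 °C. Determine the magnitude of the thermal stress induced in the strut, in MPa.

σ ≈ 59.2 MPa (tensile)

Because both ends are immovable the net strain is zero, and the suppressed thermal strain is αΔT = 25.3×10⁻⁶ × 52 = 1315.6×10⁻⁶.
The stress required to suppress this strain is σ = Eε = 45×10³ × 1315.6×10⁻⁶ = 59.2 MPa, tensile since the strut is trying to contract.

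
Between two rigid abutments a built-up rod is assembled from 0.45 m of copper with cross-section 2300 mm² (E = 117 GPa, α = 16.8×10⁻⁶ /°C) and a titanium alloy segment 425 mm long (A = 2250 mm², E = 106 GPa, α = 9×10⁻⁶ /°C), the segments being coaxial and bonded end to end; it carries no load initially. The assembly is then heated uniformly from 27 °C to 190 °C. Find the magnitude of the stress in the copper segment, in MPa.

σ ≈ 234 MPa (compressive)

If the supports were absent, the total length change would be Σ αᵢΔT Lᵢ = 16.8×10⁻⁶×163×450 + 9×10⁻⁶×163×425 = 1.856 mm.
Since the ends are fixed, an axial force P builds up, equal in every segment, with P · Σ Lᵢ/(AᵢEᵢ) = δ_free.
The series flexibility is Σ Lᵢ/(AᵢEᵢ) = 450/(2300×117×10³) + 425/(2250×106×10³) = 3.454×10⁻⁶ mm/N.
So P = 1.856 / 3.454×10⁻⁶ = 537.2 kN, compressive.
σ_{copper} = P / A = 537200 / 2300 = 233.6 MPa.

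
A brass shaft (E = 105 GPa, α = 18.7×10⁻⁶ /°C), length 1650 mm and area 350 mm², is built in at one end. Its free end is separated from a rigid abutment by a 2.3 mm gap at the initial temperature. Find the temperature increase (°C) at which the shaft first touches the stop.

ΔT ≈ 74.5 °C

The gap closes when αΔT L = 2.3 mm, since the shaft is still unstressed at that instant.
ΔT = 2.3 / (18.7×10⁻⁶ × 1650) = 74.54 °C.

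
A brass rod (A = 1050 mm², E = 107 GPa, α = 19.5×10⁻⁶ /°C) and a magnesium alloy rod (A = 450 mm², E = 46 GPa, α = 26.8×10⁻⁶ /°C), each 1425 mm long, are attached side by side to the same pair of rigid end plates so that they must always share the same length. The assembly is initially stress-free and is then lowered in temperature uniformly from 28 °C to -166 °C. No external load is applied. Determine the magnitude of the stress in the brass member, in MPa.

σ ≈ 23.6 MPa (compressive)

Equilibrium of a rigid end plate with no external load gives equal and opposite internal forces ±P in the two members. Since α_{magnesium alloy} > α_{brass}, cooling drives the magnesium alloy into tension and the brass into compression.
Compatibility of the two members (thermal + elastic change equal): (α₁ − α₂)ΔT = P·[1/(A₁E₁) + 1/(A₂E₂)].
|α₁ − α₂|·ΔT = 7.3×10⁻⁶ × 194 = 0.001416.
1/(A₁E₁) + 1/(A₂E₂) = 1/(1050×107×10³) + 1/(450×46×10³) = 5.721×10⁻⁸ N⁻¹.
P = 0.001416 / 5.721×10⁻⁸ = 24750 N = 24.75 kN.
σ_{brass} = P/A₁ = 24750/1050 = 23.58 MPa, compressive.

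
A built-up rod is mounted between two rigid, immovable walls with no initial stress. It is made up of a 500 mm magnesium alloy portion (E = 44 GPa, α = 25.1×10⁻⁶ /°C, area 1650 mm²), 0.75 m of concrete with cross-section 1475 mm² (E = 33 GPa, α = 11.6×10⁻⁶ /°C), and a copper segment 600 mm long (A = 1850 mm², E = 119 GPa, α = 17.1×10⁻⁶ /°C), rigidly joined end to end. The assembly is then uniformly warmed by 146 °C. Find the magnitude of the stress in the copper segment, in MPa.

With the walls removed the bar would change length by δ_free = Σ αᵢΔT Lᵢ = 25.1×10⁻⁶×146×500 + 11.6×10⁻⁶×146×750 + 17.1×10⁻⁶×146×600 = 4.6 mm.
The rigid supports impose zero overall length change; the single axial force P common to all segments must satisfy P Σ Lᵢ/(AᵢEᵢ) = δ_free.
Σ Lᵢ/(AᵢEᵢ) = 500/(1650×44×10³) + 750/(1475×33×10³) + 600/(1850×119×10³) = 2.502×10⁻⁵ mm/N.
So P = 4.6 / 2.502×10⁻⁵ = 183.9 kN, compressive.
σ_{copper} = P / A = 183900 / 1850 = 99.39 MPa.

σ ≈ 99.4 MPa (compressive)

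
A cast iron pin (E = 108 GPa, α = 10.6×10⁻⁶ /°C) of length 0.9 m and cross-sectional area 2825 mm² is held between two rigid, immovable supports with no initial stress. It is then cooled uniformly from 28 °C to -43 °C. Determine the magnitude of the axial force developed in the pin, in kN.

P ≈ 230 kN (tensile)

With zero net strain, σ = E·αΔT = 108 GPa × 10.6×10⁻⁶ × 71 = 81.28 MPa.
Then P = σA = 81.28 × 2825 mm² = 229.6 kN, tensile.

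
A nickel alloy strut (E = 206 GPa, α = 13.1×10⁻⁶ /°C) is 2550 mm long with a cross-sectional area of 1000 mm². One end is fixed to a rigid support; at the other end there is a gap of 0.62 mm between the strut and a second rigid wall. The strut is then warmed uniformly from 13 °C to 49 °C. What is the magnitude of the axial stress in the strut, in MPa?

σ ≈ 47.1 MPa (compressive)

If the wall were absent the strut would grow by αΔT L = 13.1×10⁻⁶ × 36 × 2550 = 1.203 mm.
After closing the 0.62 mm clearance, 1.203 − 0.62 = 0.5826 mm of expansion remains to be suppressed by the wall.
Compatibility: PL/(AE) = 0.5826 mm, so σ = P/A = E × (0.5826/2550) = 47.06 MPa.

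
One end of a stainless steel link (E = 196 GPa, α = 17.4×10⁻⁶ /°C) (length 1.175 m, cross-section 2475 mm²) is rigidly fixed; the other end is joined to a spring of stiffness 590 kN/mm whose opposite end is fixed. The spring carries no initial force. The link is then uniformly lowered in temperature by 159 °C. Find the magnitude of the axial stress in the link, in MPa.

The unrestrained thermal change is αΔT L = 17.4×10⁻⁶ × 159 × 1175 = 3.251 mm.
Let P be the tensile force in the spring. The link extends elastically by PL/(AE) and the spring stretches by P/k; together these equal δ_free.
P [ L/(AE) + 1/k ] = δ_free → P [ 1175/(2475×196×10³) + 1/(590×10³) ] = 3.251.
P = 3.251 / 4.117×10⁻⁶ = 789600 N.
σ = P/A = 789600/2475 = 319 MPa.

σ ≈ 319 MPa (tensile)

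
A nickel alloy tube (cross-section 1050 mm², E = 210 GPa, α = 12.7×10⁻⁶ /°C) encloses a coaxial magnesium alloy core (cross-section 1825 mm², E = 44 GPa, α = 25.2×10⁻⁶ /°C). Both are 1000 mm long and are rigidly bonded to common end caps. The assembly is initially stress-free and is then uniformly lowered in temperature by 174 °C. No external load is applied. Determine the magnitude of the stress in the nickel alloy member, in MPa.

Equilibrium of a rigid end plate with no external load gives equal and opposite internal forces ±P in the two members. Since α_{magnesium alloy} > α_{nickel alloy}, cooling drives the magnesium alloy into tension and the nickel alloy into compression.
Compatibility of the two members (thermal + elastic change equal): (α₁ − α₂)ΔT = P·[1/(A₁E₁) + 1/(A₂E₂)].
|α₁ − α₂|·ΔT = 12.5×10⁻⁶ × 174 = 0.002175.
1/(A₁E₁) + 1/(A₂E₂) = 1/(1050×210×10³) + 1/(1825×44×10³) = 1.699×10⁻⁸ N⁻¹.
So P = 0.002175 / 1.699×10⁻⁸ = 128 kN.
σ_{nickel alloy} = P/A₁ = 128000/1050 = 121.9 MPa, compressive.

σ ≈ 122 MPa (compressive)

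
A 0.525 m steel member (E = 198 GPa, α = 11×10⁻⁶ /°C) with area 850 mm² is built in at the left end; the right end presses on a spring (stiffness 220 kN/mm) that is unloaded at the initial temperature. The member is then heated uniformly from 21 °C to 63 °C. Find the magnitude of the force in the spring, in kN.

If the spring were absent the member would lengthen by αΔT L = 11×10⁻⁶ × 42 × 525 = 0.2426 mm.
With a force P in the spring, the elastic change of the member is PL/(AE) and that of the spring is P/k; compatibility requires their sum to equal δ_free.
P [ L/(AE) + 1/k ] = δ_free → P [ 525/(850×198×10³) + 1/(220×10³) ] = 0.2426.
P = 0.2426 / 7.665×10⁻⁶ = 31640 N.

P ≈ 31.6 kN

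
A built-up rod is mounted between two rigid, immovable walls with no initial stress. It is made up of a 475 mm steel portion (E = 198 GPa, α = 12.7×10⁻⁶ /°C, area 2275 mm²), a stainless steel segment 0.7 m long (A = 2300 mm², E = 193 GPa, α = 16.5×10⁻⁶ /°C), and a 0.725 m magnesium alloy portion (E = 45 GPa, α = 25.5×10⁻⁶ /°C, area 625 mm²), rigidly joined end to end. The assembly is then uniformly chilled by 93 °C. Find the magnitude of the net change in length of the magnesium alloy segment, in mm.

Free thermal contraction of the whole bar: Σ αᵢΔT Lᵢ = 12.7×10⁻⁶×93×475 + 16.5×10⁻⁶×93×700 + 25.5×10⁻⁶×93×725 = 3.355 mm.
Since the ends are fixed, an axial force P builds up, equal in every segment, with P · Σ Lᵢ/(AᵢEᵢ) = δ_free.
The series flexibility is Σ Lᵢ/(AᵢEᵢ) = 475/(2275×198×10³) + 700/(2300×193×10³) + 725/(625×45×10³) = 2.841×10⁻⁵ mm/N.
P = 3.355 / 2.841×10⁻⁵ = 118100 N = 118.1 kN, tensile.
For the magnesium alloy segment, free thermal change = 25.5×10⁻⁶×93×725 = 1.719 mm and elastic change from P = 118100×725/(625×45×10³) = 3.044 mm; these oppose, so the net change is 1.32 mm (segment lengthens).

|ΔL| ≈ 1.32 mm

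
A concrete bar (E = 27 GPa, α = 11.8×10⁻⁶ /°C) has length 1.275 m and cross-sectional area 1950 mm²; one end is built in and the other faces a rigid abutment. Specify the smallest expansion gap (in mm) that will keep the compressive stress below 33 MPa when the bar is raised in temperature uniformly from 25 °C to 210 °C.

g ≈ 1.22 mm

Free expansion if unrestrained: δ_free = αΔT L = 11.8×10⁻⁶ × 185 × 1275 = 2.783 mm.
At the allowable stress the elastic shortening the wall may impose is σL/E = 33 × 1275 / (27×10³) = 1.558 mm.
So the gap has to take up the difference, g_min = δ_free − σL/E = 2.783 − 1.558 = 1.225 mm.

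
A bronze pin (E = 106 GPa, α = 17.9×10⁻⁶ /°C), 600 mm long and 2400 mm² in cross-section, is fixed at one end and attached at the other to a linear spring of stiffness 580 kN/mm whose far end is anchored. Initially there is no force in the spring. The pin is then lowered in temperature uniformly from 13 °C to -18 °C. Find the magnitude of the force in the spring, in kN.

P ≈ 81.6 kN

Free thermal contraction: δ_free = αΔT L = 17.9×10⁻⁶ × 31 × 600 = 0.3329 mm.
With a force P in the spring, the elastic change of the pin is PL/(AE) and that of the spring is P/k; compatibility requires their sum to equal δ_free.
P [ L/(AE) + 1/k ] = δ_free → P [ 600/(2400×106×10³) + 1/(580×10³) ] = 0.3329.
P = 0.3329 / 4.083×10⁻⁶ = 81550 N.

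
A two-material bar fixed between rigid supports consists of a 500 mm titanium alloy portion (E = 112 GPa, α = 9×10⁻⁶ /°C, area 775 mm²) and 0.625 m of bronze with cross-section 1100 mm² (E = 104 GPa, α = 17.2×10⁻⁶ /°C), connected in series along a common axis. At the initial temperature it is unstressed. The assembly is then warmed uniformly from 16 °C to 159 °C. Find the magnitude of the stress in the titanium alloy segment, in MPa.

σ ≈ 251 MPa (compressive)

Free thermal expansion of the whole bar: Σ αᵢΔT Lᵢ = 9×10⁻⁶×143×500 + 17.2×10⁻⁶×143×625 = 2.181 mm.
The walls prevent any net length change, so an axial force P (same in every segment) develops. Compatibility: P · Σ Lᵢ/(AᵢEᵢ) = δ_free.
The series flexibility is Σ Lᵢ/(AᵢEᵢ) = 500/(775×112×10³) + 625/(1100×104×10³) = 1.122×10⁻⁵ mm/N.
So P = 2.181 / 1.122×10⁻⁵ = 194.3 kN, compressive.
σ_{titanium alloy} = P / A = 194300 / 775 = 250.7 MPa.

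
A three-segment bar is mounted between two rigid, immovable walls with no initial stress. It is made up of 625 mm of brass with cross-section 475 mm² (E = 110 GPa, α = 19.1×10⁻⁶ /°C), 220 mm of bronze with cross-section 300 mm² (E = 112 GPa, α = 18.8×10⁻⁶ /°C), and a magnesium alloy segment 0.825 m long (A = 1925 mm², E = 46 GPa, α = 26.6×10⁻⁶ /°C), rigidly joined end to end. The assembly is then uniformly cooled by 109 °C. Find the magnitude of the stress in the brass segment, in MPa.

σ ≈ 314 MPa (tensile)

If the supports were absent, the total length change would be Σ αᵢΔT Lᵢ = 19.1×10⁻⁶×109×625 + 18.8×10⁻⁶×109×220 + 26.6×10⁻⁶×109×825 = 4.144 mm.
The rigid supports impose zero overall length change; the single axial force P common to all segments must satisfy P Σ Lᵢ/(AᵢEᵢ) = δ_free.
Σ Lᵢ/(AᵢEᵢ) = 625/(475×110×10³) + 220/(300×112×10³) + 825/(1925×46×10³) = 2.783×10⁻⁵ mm/N.
So P = 4.144 / 2.783×10⁻⁵ = 148.9 kN, tensile.
σ_{brass} = P / A = 148900 / 475 = 313.5 MPa.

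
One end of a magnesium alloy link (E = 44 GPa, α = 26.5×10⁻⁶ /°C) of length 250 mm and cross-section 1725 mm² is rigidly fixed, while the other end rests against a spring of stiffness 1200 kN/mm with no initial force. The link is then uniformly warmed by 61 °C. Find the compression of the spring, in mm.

Free thermal expansion: δ_free = αΔT L = 26.5×10⁻⁶ × 61 × 250 = 0.4041 mm.
With a force P in the spring, the elastic change of the link is PL/(AE) and that of the spring is P/k; compatibility requires their sum to equal δ_free.
P [ L/(AE) + 1/k ] = δ_free → P [ 250/(1725×44×10³) + 1/(1200×10³) ] = 0.4041.
P = 0.4041 / 4.127×10⁻⁶ = 97920 N.
Spring compression = P/k = 97920/(1200×10³) = 0.0816 mm.

δ ≈ 0.0816 mm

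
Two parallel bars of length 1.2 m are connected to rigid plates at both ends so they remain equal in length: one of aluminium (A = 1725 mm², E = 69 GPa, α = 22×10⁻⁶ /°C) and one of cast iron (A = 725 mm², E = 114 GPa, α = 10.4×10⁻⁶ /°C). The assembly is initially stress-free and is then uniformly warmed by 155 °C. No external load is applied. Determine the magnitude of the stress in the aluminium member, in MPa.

Equilibrium of a rigid end plate with no external load gives equal and opposite internal forces ±P in the two members. Since α_{aluminium} > α_{cast iron}, heating drives the aluminium into compression and the cast iron into tension.
Equating the net (thermal + elastic) strains gives |α₁ − α₂|·ΔT = P·[1/(A₁E₁) + 1/(A₂E₂)].
|α₁ − α₂|·ΔT = 11.6×10⁻⁶ × 155 = 0.001798.
1/(A₁E₁) + 1/(A₂E₂) = 1/(1725×69×10³) + 1/(725×114×10³) = 2.05×10⁻⁸ N⁻¹.
P = 0.001798 / 2.05×10⁻⁸ = 87700 N = 87.7 kN.
σ_{aluminium} = P/A₁ = 87700/1725 = 50.84 MPa, compressive.

σ ≈ 50.8 MPa (compressive)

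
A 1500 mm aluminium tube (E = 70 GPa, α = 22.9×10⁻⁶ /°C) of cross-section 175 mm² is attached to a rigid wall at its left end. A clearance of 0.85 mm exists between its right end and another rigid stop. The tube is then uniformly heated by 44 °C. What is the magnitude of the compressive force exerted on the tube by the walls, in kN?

If the wall were absent the tube would grow by αΔT L = 22.9×10⁻⁶ × 44 × 1500 = 1.511 mm.
After closing the 0.85 mm clearance, 1.511 − 0.85 = 0.6614 mm of expansion remains to be suppressed by the wall.
That suppressed elongation corresponds to σ = E·Δ/L = 70×10³ × 0.6614/1500 = 30.87 MPa.
Force on the wall = σA = 30.87 × 175 mm² = 5.401 kN.

P ≈ 5.4 kN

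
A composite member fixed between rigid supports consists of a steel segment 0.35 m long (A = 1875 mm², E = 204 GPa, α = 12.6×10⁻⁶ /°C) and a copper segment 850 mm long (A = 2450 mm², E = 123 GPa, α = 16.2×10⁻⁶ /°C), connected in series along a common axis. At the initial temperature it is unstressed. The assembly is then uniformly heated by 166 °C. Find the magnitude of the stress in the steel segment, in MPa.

If the supports were absent, the total length change would be Σ αᵢΔT Lᵢ = 12.6×10⁻⁶×166×350 + 16.2×10⁻⁶×166×850 = 3.018 mm.
The walls prevent any net length change, so an axial force P (same in every segment) develops. Compatibility: P · Σ Lᵢ/(AᵢEᵢ) = δ_free.
Σ Lᵢ/(AᵢEᵢ) = 350/(1875×204×10³) + 850/(2450×123×10³) = 3.736×10⁻⁶ mm/N.
Hence P = δ_free / Σ(L/AE) = 3.018/3.736×10⁻⁶ = 807.9 kN (compressive).
σ_{steel} = P / A = 807900 / 1875 = 430.9 MPa.

σ ≈ 431 MPa (compressive)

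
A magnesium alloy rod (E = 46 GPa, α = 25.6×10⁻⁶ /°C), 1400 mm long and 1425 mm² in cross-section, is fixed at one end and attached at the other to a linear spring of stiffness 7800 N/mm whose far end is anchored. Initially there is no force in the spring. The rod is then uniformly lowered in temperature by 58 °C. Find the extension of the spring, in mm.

If the spring were absent the rod would shorten by αΔT L = 25.6×10⁻⁶ × 58 × 1400 = 2.079 mm.
With a force P in the spring, the elastic change of the rod is PL/(AE) and that of the spring is P/k; compatibility requires their sum to equal δ_free.
P [ L/(AE) + 1/k ] = δ_free → P [ 1400/(1425×46×10³) + 1/(7800) ] = 2.079.
P = 2.079 / 0.0001496 = 13900 N.
Spring extension = P/k = 13900/(7800) = 1.782 mm.

δ ≈ 1.78 mm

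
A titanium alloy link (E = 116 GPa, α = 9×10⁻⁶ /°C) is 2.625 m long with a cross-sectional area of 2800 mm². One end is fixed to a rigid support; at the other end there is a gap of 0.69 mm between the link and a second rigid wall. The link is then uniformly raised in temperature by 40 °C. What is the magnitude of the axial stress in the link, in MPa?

If the wall were absent the link would grow by αΔT L = 9×10⁻⁶ × 40 × 2625 = 0.945 mm.
The gap closes (δ_free > 0.69 mm) and the wall then resists a further 0.945 − 0.69 = 0.255 mm of expansion.
Compatibility: PL/(AE) = 0.255 mm, so σ = P/A = E × (0.255/2625) = 11.27 MPa.

σ ≈ 11.3 MPa (compressive)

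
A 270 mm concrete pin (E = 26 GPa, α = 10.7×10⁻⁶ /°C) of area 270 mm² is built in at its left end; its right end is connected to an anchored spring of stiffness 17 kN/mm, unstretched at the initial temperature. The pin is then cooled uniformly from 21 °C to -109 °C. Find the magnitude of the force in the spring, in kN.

Free thermal contraction: δ_free = αΔT L = 10.7×10⁻⁶ × 130 × 270 = 0.3756 mm.
Let P be the tensile force in the spring. The pin extends elastically by PL/(AE) and the spring stretches by P/k; together these equal δ_free.
So P = δ_free / [L/(AE) + 1/k] = 0.3756 / [ 270/(270×26×10³) + 1/(17×10³) ].
P = 0.3756 / 9.729×10⁻⁵ = 3861 N.

P ≈ 3.86 kN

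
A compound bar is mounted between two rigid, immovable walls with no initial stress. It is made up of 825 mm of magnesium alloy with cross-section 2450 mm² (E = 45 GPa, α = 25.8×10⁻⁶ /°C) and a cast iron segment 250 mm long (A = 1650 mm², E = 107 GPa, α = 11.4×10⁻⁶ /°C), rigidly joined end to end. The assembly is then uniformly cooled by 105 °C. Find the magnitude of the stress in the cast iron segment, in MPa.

Free thermal contraction of the whole bar: Σ αᵢΔT Lᵢ = 25.8×10⁻⁶×105×825 + 11.4×10⁻⁶×105×250 = 2.534 mm.
The walls prevent any net length change, so an axial force P (same in every segment) develops. Compatibility: P · Σ Lᵢ/(AᵢEᵢ) = δ_free.
Σ Lᵢ/(AᵢEᵢ) = 825/(2450×45×10³) + 250/(1650×107×10³) = 8.899×10⁻⁶ mm/N.
Hence P = δ_free / Σ(L/AE) = 2.534/8.899×10⁻⁶ = 284.8 kN (tensile).
σ_{cast iron} = P / A = 284800 / 1650 = 172.6 MPa.

σ ≈ 173 MPa (tensile)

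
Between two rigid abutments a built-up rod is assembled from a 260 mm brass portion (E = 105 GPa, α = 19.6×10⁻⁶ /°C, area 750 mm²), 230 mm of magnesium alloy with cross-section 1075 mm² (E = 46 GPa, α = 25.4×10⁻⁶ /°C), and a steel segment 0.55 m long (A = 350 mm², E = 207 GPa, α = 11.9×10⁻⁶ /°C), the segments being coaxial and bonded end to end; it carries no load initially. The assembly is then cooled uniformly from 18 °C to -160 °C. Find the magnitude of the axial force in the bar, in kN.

P ≈ 200 kN (tensile)

Free thermal contraction of the whole bar: Σ αᵢΔT Lᵢ = 19.6×10⁻⁶×178×260 + 25.4×10⁻⁶×178×230 + 11.9×10⁻⁶×178×550 = 3.112 mm.
Since the ends are fixed, an axial force P builds up, equal in every segment, with P · Σ Lᵢ/(AᵢEᵢ) = δ_free.
The series flexibility is Σ Lᵢ/(AᵢEᵢ) = 260/(750×105×10³) + 230/(1075×46×10³) + 550/(350×207×10³) = 1.554×10⁻⁵ mm/N.
P = 3.112 / 1.554×10⁻⁵ = 200200 N = 200.2 kN, tensile.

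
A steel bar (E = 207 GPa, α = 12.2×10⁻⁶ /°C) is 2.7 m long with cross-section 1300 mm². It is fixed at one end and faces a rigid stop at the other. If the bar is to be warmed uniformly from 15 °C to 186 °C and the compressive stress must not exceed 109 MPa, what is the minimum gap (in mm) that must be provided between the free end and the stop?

g ≈ 4.21 mm

With no wall the bar would lengthen by αΔT L = 12.2×10⁻⁶ × 171 × 2700 = 5.633 mm.
At the allowable stress the elastic shortening the wall may impose is σL/E = 109 × 2700 / (207×10³) = 1.422 mm.
The gap must absorb the remainder: g_min = 5.633 − 1.422 = 4.211 mm.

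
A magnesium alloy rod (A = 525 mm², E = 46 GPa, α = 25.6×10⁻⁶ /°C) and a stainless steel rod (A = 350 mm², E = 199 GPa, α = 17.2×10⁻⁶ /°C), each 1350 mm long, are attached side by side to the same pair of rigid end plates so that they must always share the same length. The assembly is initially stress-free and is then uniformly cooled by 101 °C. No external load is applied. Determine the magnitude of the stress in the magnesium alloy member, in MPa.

The magnesium alloy has the larger α, so on cooling it would change length more than the stainless steel if both were free. The rigid plates force a common final length, so the magnesium alloy is put into tension and the stainless steel into compression, with equal and opposite forces P (no external load).
Compatibility of the two members (thermal + elastic change equal): (α₁ − α₂)ΔT = P·[1/(A₁E₁) + 1/(A₂E₂)].
|α₁ − α₂|·ΔT = 8.4×10⁻⁶ × 101 = 0.0008484.
1/(A₁E₁) + 1/(A₂E₂) = 1/(525×46×10³) + 1/(350×199×10³) = 5.577×10⁻⁸ N⁻¹.
P = 0.0008484 / 5.577×10⁻⁸ = 15210 N = 15.21 kN.
σ_{magnesium alloy} = P/A₁ = 15210/525 = 28.98 MPa, tensile.

σ ≈ 29 MPa (tensile)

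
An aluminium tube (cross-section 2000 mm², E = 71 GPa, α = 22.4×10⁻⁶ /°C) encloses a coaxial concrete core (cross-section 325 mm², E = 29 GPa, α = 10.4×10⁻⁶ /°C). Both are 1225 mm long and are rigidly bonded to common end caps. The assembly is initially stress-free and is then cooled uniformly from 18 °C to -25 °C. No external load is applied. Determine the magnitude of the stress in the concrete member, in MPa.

Equilibrium of a rigid end plate with no external load gives equal and opposite internal forces ±P in the two members. Since α_{aluminium} > α_{concrete}, cooling drives the aluminium into tension and the concrete into compression.
Setting the final lengths equal and cancelling L: (α₁ − α₂)ΔT = P/(A₁E₁) + P/(A₂E₂).
|α₁ − α₂|·ΔT = 12×10⁻⁶ × 43 = 0.000516.
1/(A₁E₁) + 1/(A₂E₂) = 1/(2000×71×10³) + 1/(325×29×10³) = 1.131×10⁻⁷ N⁻¹.
So P = 0.000516 / 1.131×10⁻⁷ = 4.561 kN.
σ_{concrete} = P/A₂ = 4561/325 = 14.03 MPa, compressive.

σ ≈ 14 MPa (compressive)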